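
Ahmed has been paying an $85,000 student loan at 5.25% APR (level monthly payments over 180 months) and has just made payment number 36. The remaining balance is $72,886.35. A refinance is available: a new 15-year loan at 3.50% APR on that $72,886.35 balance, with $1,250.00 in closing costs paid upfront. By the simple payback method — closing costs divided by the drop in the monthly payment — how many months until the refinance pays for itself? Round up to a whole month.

8 months

Current payment = 85,000 × 5.25%/12 / (1 − (1+0.0043750)^−180) = $683.30.
Refinanced payment = 72,886.35 × 0.0029167 / (1 − (1+0.0029167)^−180) = $521.05.
Monthly savings = $683.30 − $521.05 = $162.25.
Break-even = $1,250.00 / $162.25 = 7.70 → 8 months.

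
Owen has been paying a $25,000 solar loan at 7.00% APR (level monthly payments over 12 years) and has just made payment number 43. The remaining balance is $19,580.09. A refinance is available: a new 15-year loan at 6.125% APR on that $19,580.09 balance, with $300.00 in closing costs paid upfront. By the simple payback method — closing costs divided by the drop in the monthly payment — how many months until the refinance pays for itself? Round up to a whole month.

4 months

Current payment = 25,000 × 7%/12 / (1 − (1+0.0058333)^−144) = $257.10.
Refinanced payment = 19,580.09 × 0.0051042 / (1 − (1+0.0051042)^−180) = $166.55.
Monthly savings = $257.10 − $166.55 = $90.55.
Break-even = $300.00 / $90.55 = 3.31 → 4 months.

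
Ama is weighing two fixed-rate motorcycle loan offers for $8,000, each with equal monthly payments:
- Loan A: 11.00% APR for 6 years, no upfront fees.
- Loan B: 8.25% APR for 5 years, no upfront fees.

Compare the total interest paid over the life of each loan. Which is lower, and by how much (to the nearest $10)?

Loan A: at 11.00% the monthly rate is 0.0091667, so the payment is 8,000 × 0.0091667 / (1 − 1.0091667^−72) = $152.27.
Total interest on Loan A = 72 × $152.27 − $8,000 = $2,963.44.
Loan B: monthly rate = 8.25%/12 = 0.0068750; payment = 8,000 × 0.0068750 / (1 − (1+0.0068750)^−60) = $163.17.
Total interest on Loan B = 60 × $163.17 − $8,000 = $1,790.20.
Loan B is lower by $1,173.24.

Loan B by $1,170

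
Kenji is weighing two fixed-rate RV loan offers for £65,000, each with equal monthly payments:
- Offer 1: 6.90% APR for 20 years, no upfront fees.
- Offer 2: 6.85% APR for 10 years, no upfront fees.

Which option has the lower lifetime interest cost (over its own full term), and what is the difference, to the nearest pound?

Offer 1: monthly rate = 6.9%/12 = 0.0057500; payment = 65,000 × 0.0057500 / (1 − (1+0.0057500)^−240) = £500.05.
Total interest on Offer 1 = 240 × £500.05 − £65,000 = £55,012.00.
Offer 2: at 6.85% the monthly rate is 0.0057083, so the payment is 65,000 × 0.0057083 / (1 − 1.0057083^−120) = £749.69.
Total interest on Offer 2 = 120 × £749.69 − £65,000 = £24,962.80.
Offer 2 is lower by £30,049.20.

Offer 2 by £30,049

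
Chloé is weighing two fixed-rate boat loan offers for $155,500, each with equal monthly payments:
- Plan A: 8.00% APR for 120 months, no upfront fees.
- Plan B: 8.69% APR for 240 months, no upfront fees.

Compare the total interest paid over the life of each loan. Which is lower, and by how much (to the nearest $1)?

Plan A: monthly rate = 8%/12 = 0.0066667; payment = 155,500 × 0.0066667 / (1 − (1+0.0066667)^−120) = $1,886.64.
Total interest on Plan A = 120 × $1,886.64 − $155,500 = $70,896.80.
Plan B: at 8.69% the monthly rate is 0.0072417, so the payment is 155,500 × 0.0072417 / (1 − 1.0072417^−240) = $1,368.22.
Total interest on Plan B = 240 × $1,368.22 − $155,500 = $172,872.80.
Plan A is lower by $101,976.00.

Plan A by $101,976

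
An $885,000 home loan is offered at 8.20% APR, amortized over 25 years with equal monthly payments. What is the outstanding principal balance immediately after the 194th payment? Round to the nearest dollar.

$522,803

With monthly rate i = 8.2%/12 = 0.0068333, the balance after k of n payments is P · [(1+i)^n − (1+i)^k] / [(1+i)^n − 1].
(1+0.0068333)^300 = 7.71392840 and (1+0.0068333)^194 = 3.74775815, so the balance is 885,000 × (7.71392840 − 3.74775815) / (7.71392840 − 1) = $522,802.82.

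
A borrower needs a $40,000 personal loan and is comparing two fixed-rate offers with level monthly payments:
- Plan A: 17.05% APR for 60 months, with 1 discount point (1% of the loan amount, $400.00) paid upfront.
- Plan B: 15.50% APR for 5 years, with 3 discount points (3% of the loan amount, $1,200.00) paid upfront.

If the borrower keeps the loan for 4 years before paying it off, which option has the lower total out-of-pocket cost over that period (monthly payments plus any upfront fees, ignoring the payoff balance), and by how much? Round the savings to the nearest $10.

Plan B by $790

Plan A: monthly rate = 17.05%/12 = 0.0142083; payment = 40,000 × 0.0142083 / (1 − (1+0.0142083)^−60) = $995.18.
Plan B: monthly rate = 15.5%/12 = 0.0129167; payment = 40,000 × 0.0129167 / (1 − (1+0.0129167)^−60) = $962.13.
Over 48 months: Plan A costs 48 × $995.18 + $400.00 = $48,168.64; Plan B costs 48 × $962.13 + $1,200.00 = $47,382.24.
Plan B is cheaper by $48,168.64 − $47,382.24 = $786.40.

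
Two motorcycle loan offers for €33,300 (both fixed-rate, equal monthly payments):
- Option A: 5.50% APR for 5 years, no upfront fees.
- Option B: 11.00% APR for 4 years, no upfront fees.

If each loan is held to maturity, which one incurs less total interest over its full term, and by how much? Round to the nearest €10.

Option A by €3,150

Option A: monthly rate = 5.5%/12 = 0.0045833; payment = 33,300 × 0.0045833 / (1 − (1+0.0045833)^−60) = €636.07.
Total interest on Option A = 60 × €636.07 − €33,300 = €4,864.20.
Option B: monthly rate = 11%/12 = 0.0091667; payment = 33,300 × 0.0091667 / (1 − (1+0.0091667)^−48) = €860.66.
Total interest on Option B = 48 × €860.66 − €33,300 = €8,011.68.
Option A is lower by €3,147.48.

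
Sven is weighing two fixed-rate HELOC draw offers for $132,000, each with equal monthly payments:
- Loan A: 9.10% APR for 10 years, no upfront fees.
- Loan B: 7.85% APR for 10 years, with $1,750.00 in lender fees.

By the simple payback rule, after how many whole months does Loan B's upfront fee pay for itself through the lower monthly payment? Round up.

Loan A: monthly rate = 9.1%/12 = 0.0075833; payment = 132,000 × 0.0075833 / (1 − (1+0.0075833)^−120) = $1,679.27.
Loan B: at 7.85% the monthly rate is 0.0065417, so the payment is 132,000 × 0.0065417 / (1 − 1.0065417^−120) = $1,591.08.
Monthly savings = $1,679.27 − $1,591.08 = $88.19.
Break-even = $1,750.00 / $88.19 = 19.84 → 20 months.

20 months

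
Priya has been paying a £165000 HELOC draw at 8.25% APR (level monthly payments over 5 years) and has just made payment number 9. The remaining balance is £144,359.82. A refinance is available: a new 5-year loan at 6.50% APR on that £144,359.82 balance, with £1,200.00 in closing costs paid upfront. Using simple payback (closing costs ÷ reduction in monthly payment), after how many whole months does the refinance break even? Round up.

Current payment = 165,000 × 8.25%/12 / (1 − (1+0.0068750)^−60) = £3,365.38.
Refinanced payment = 144,359.82 × 0.0054167 / (1 − (1+0.0054167)^−60) = £2,824.57.
Monthly savings = £3,365.38 − £2,824.57 = £540.81.
Break-even = £1,200.00 / £540.81 = 2.22 → 3 months.

3 months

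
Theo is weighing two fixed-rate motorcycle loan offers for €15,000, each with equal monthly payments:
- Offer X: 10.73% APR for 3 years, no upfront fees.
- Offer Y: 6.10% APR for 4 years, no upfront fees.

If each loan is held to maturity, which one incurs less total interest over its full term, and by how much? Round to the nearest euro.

Offer X: monthly rate = 10.73%/12 = 0.0089417; payment = 15,000 × 0.0089417 / (1 − (1+0.0089417)^−36) = €489.17.
Total interest on Offer X = 36 × €489.17 − €15,000 = €2,610.12.
Offer Y: monthly rate = 6.1%/12 = 0.0050833; payment = 15,000 × 0.0050833 / (1 − (1+0.0050833)^−48) = €352.96.
Total interest on Offer Y = 48 × €352.96 − €15,000 = €1,942.08.
Offer Y is lower by €668.04.

Offer Y by €668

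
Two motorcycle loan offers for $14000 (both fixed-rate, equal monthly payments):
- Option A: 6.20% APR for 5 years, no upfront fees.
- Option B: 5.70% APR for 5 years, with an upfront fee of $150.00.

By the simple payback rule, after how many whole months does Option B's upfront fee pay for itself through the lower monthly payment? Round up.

Option A: monthly rate = 6.2%/12 = 0.0051667; payment = 14,000 × 0.0051667 / (1 − (1+0.0051667)^−60) = $271.96.
Option B: monthly rate = 5.7%/12 = 0.0047500; payment = 14,000 × 0.0047500 / (1 − (1+0.0047500)^−60) = $268.71.
Monthly savings = $271.96 − $268.71 = $3.25.
Break-even = $150.00 / $3.25 = 46.15 → 47 months.

47 months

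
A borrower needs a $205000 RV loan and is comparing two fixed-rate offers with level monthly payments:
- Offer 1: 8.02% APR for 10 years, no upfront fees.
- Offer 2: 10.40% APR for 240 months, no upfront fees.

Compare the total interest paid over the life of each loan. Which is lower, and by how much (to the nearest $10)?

Offer 1: monthly rate = 8.02%/12 = 0.0066833; payment = 205,000 × 0.0066833 / (1 − (1+0.0066833)^−120) = $2,489.38.
Total interest on Offer 1 = 120 × $2,489.38 − $205,000 = $93,725.60.
Offer 2: monthly rate = 10.4%/12 = 0.0086667; payment = 205,000 × 0.0086667 / (1 − (1+0.0086667)^−240) = $2,032.93.
Total interest on Offer 2 = 240 × $2,032.93 − $205,000 = $282,903.20.
Offer 1 is lower by $189,177.60.

Offer 1 by $189,180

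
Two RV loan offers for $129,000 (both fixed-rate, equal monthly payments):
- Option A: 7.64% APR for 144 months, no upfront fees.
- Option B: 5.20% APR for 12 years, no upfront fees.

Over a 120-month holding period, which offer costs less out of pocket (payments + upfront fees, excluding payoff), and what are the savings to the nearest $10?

Option A: at 7.64% the monthly rate is 0.0063667, so the payment is 129,000 × 0.0063667 / (1 − 1.0063667^−144) = $1,371.03.
Option B: at 5.20% the monthly rate is 0.0043333, so the payment is 129,000 × 0.0043333 / (1 − 1.0043333^−144) = $1,206.09.
Over 120 months: Option A costs 120 × $1,371.03 = $164,523.60; Option B costs 120 × $1,206.09 = $144,730.80.
Option B is cheaper by $164,523.60 − $144,730.80 = $19,792.80.

Option B by $19,790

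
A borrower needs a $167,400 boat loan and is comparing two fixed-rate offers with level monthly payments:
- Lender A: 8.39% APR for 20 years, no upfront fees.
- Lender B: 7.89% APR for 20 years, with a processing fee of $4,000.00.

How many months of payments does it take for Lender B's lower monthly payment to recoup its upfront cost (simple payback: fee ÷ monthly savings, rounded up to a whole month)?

77 months

Lender A: at 8.39% the monthly rate is 0.0069917, so the payment is 167,400 × 0.0069917 / (1 − 1.0069917^−240) = $1,441.10.
Lender B: monthly rate = 7.89%/12 = 0.0065750; payment = 167,400 × 0.0065750 / (1 − (1+0.0065750)^−240) = $1,388.76.
Monthly savings = $1,441.10 − $1,388.76 = $52.34.
Break-even = $4,000.00 / $52.34 = 76.42 → 77 months.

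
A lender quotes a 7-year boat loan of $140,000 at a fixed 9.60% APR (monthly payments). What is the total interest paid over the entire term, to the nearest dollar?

Monthly rate = 9.6%/12 = 0.0080000; payment = 140,000 × 0.0080000 / (1 − (1+0.0080000)^−84) = $2,295.33.
Total paid = 84 × $2,295.33 = $192,807.72; interest = $192,807.72 − $140,000 = $52,807.72.

$52,808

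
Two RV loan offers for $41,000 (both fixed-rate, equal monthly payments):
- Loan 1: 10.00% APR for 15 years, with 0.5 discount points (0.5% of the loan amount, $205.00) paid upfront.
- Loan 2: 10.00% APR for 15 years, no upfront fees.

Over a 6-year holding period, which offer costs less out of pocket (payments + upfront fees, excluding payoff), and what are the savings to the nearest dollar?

Loan 2 by $205

Loan 1: monthly rate = 10%/12 = 0.0083333; payment = 41,000 × 0.0083333 / (1 − (1+0.0083333)^−180) = $440.59.
Loan 2: monthly rate = 10%/12 = 0.0083333; payment = 41,000 × 0.0083333 / (1 − (1+0.0083333)^−180) = $440.59.
Over 72 months: Loan 1 costs 72 × $440.59 + $205.00 = $31,927.48; Loan 2 costs 72 × $440.59 = $31,722.48.
Loan 2 is cheaper by $31,927.48 − $31,722.48 = $205.00.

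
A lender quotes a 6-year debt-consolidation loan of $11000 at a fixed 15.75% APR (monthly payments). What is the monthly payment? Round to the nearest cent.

At 15.75% the monthly rate is 0.0131250, so the payment is 11,000 × 0.0131250 / (1 − 1.0131250^−72) = $237.10.

$237.10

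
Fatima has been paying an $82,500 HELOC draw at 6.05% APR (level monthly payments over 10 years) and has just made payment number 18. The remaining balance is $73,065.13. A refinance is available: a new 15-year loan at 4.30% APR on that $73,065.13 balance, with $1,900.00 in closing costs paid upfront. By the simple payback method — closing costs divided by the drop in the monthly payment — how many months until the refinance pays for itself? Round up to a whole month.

Current payment = 82,500 × 6.05%/12 / (1 − (1+0.0050417)^−120) = $917.99.
Refinanced payment = 73,065.13 × 0.0035833 / (1 − (1+0.0035833)^−180) = $551.50.
Monthly savings = $917.99 − $551.50 = $366.49.
Break-even = $1,900.00 / $366.49 = 5.18 → 6 months.

6 months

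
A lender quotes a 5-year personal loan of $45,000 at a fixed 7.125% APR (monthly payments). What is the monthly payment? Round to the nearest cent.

$893.71

At 7.125% the monthly rate is 0.0059375, so the payment is 45,000 × 0.0059375 / (1 − 1.0059375^−60) = $893.71.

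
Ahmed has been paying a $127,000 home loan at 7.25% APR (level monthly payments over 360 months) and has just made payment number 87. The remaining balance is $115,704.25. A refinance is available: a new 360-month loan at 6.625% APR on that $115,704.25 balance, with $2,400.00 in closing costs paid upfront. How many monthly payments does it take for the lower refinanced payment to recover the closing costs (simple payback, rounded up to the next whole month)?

20 months

Current payment = 127,000 × 7.25%/12 / (1 − (1+0.0060417)^−360) = $866.36.
Refinanced payment = 115,704.25 × 0.0055208 / (1 − (1+0.0055208)^−360) = $740.87.
Monthly savings = $866.36 − $740.87 = $125.49.
Break-even = $2,400.00 / $125.49 = 19.13 → 20 months.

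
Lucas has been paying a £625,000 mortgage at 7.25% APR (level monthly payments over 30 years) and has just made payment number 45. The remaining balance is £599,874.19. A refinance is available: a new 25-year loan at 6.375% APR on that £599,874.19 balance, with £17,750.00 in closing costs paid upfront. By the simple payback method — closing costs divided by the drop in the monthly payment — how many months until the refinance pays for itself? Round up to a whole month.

Current payment = 625,000 × 7.25%/12 / (1 − (1+0.0060417)^−360) = £4,263.60.
Refinanced payment = 599,874.19 × 0.0053125 / (1 − (1+0.0053125)^−300) = £4,003.66.
Monthly savings = £4,263.60 − £4,003.66 = £259.94.
Break-even = £17,750.00 / £259.94 = 68.28 → 69 months.

69 months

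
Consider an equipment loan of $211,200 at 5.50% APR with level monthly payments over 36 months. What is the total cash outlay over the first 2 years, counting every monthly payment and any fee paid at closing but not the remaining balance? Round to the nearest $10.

$153,060

At 5.50% the monthly rate is 0.0045833, so the payment is 211,200 × 0.0045833 / (1 − 1.0045833^−36) = $6,377.37.
Total outlay = 24 × $6,377.37 = $153,056.88.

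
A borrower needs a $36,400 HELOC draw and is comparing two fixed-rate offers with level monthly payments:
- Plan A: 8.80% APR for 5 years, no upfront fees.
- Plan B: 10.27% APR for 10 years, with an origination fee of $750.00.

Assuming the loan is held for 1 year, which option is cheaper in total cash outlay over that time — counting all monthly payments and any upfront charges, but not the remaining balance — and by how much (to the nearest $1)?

Plan A: monthly rate = 8.8%/12 = 0.0073333; payment = 36,400 × 0.0073333 / (1 − (1+0.0073333)^−60) = $752.08.
Plan B: at 10.27% the monthly rate is 0.0085583, so the payment is 36,400 × 0.0085583 / (1 − 1.0085583^−120) = $486.49.
Over 12 months: Plan A costs 12 × $752.08 = $9,024.96; Plan B costs 12 × $486.49 + $750.00 = $6,587.88.
Plan B is cheaper by $9,024.96 − $6,587.88 = $2,437.08.

Plan B by $2,437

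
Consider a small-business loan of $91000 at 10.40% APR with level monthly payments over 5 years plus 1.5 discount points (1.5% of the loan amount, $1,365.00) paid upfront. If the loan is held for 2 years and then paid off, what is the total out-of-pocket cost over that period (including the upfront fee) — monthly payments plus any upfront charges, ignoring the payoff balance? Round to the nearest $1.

$48,200

At 10.40% the monthly rate is 0.0086667, so the payment is 91,000 × 0.0086667 / (1 − 1.0086667^−60) = $1,951.44.
Total outlay = 24 × $1,951.44 + $1,365.00 = $48,199.56.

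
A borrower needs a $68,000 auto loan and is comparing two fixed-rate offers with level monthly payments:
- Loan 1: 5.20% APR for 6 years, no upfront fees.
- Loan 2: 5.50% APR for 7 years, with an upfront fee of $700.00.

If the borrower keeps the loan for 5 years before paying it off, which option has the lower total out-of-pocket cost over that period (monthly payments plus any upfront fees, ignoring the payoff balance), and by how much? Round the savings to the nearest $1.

Loan 1: monthly rate = 5.2%/12 = 0.0043333; payment = 68,000 × 0.0043333 / (1 − (1+0.0043333)^−72) = $1,101.46.
Loan 2: monthly rate = 5.5%/12 = 0.0045833; payment = 68,000 × 0.0045833 / (1 − (1+0.0045833)^−84) = $977.16.
Over 60 months: Loan 1 costs 60 × $1,101.46 = $66,087.60; Loan 2 costs 60 × $977.16 + $700.00 = $59,329.60.
Loan 2 is cheaper by $66,087.60 − $59,329.60 = $6,758.00.

Loan 2 by $6,758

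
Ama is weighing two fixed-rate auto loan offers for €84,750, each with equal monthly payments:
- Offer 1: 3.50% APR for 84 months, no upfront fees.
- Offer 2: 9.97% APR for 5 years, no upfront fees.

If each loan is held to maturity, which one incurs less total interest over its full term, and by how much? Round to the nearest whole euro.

Offer 1: at 3.50% the monthly rate is 0.0029167, so the payment is 84,750 × 0.0029167 / (1 − 1.0029167^−84) = €1,139.03.
Total interest on Offer 1 = 84 × €1,139.03 − €84,750 = €10,928.52.
Offer 2: monthly rate = 9.97%/12 = 0.0083083; payment = 84,750 × 0.0083083 / (1 − (1+0.0083083)^−60) = €1,799.44.
Total interest on Offer 2 = 60 × €1,799.44 − €84,750 = €23,216.40.
Offer 1 is lower by €12,287.88.

Offer 1 by €12,288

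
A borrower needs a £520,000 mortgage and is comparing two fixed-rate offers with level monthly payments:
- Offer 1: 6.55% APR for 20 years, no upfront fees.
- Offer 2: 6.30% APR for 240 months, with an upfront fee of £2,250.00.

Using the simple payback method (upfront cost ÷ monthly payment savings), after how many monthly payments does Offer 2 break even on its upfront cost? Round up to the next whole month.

Offer 1: at 6.55% the monthly rate is 0.0054583, so the payment is 520,000 × 0.0054583 / (1 − 1.0054583^−240) = £3,892.30.
Offer 2: at 6.30% the monthly rate is 0.0052500, so the payment is 520,000 × 0.0052500 / (1 − 1.0052500^−240) = £3,816.00.
Monthly savings = £3,892.30 − £3,816.00 = £76.30.
Break-even = £2,250.00 / £76.30 = 29.49 → 30 months.

30 months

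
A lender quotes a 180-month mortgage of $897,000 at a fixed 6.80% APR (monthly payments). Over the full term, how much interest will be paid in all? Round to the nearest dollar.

$536,254

Monthly rate = 6.8%/12 = 0.0056667; payment = 897,000 × 0.0056667 / (1 − (1+0.0056667)^−180) = $7,962.52.
Total paid = 180 × $7,962.52 = $1,433,253.60; interest = $1,433,253.60 − $897,000 = $536,253.60.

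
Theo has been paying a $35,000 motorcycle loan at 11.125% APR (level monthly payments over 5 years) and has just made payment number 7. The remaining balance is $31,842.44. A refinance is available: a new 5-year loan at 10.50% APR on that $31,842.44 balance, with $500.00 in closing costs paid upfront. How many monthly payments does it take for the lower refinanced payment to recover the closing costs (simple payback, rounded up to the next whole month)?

7 months

Current payment = 35,000 × 11.125%/12 / (1 − (1+0.0092708)^−60) = $763.17.
Refinanced payment = 31,842.44 × 0.0087500 / (1 − (1+0.0087500)^−60) = $684.42.
Monthly savings = $763.17 − $684.42 = $78.75.
Break-even = $500.00 / $78.75 = 6.35 → 7 months.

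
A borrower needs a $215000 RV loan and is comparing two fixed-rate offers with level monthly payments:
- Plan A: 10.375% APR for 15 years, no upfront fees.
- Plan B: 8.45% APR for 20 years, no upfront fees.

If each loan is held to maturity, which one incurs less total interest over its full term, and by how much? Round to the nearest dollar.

Plan A by $21,370

Plan A: monthly rate = 10.375%/12 = 0.0086458; payment = 215,000 × 0.0086458 / (1 − (1+0.0086458)^−180) = $2,359.97.
Total interest on Plan A = 180 × $2,359.97 − $215,000 = $209,794.60.
Plan B: monthly rate = 8.45%/12 = 0.0070417; payment = 215,000 × 0.0070417 / (1 − (1+0.0070417)^−240) = $1,859.02.
Total interest on Plan B = 240 × $1,859.02 − $215,000 = $231,164.80.
Plan A is lower by $21,370.20.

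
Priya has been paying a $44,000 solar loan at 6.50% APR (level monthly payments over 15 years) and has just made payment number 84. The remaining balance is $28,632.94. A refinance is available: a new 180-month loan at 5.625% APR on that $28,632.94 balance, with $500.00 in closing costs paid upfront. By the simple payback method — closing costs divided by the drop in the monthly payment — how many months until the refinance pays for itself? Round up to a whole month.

4 months

Current payment = 44,000 × 6.5%/12 / (1 − (1+0.0054167)^−180) = $383.29.
Refinanced payment = 28,632.94 × 0.0046875 / (1 − (1+0.0046875)^−180) = $235.86.
Monthly savings = $383.29 − $235.86 = $147.43.
Break-even = $500.00 / $147.43 = 3.39 → 4 months.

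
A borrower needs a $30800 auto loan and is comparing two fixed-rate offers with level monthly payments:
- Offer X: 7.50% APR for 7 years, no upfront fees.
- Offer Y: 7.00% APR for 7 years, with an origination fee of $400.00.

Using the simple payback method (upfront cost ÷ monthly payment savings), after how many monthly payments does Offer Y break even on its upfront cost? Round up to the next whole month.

Offer X: monthly rate = 7.5%/12 = 0.0062500; payment = 30,800 × 0.0062500 / (1 − (1+0.0062500)^−84) = $472.42.
Offer Y: at 7.00% the monthly rate is 0.0058333, so the payment is 30,800 × 0.0058333 / (1 − 1.0058333^−84) = $464.85.
Monthly savings = $472.42 − $464.85 = $7.57.
Break-even = $400.00 / $7.57 = 52.84 → 53 months.

53 months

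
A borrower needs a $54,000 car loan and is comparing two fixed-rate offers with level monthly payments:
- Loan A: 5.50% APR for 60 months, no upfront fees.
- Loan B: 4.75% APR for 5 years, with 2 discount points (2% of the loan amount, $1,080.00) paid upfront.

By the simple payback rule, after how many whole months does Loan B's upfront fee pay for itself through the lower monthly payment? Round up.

59 months

Loan A: at 5.50% the monthly rate is 0.0045833, so the payment is 54,000 × 0.0045833 / (1 − 1.0045833^−60) = $1,031.46.
Loan B: at 4.75% the monthly rate is 0.0039583, so the payment is 54,000 × 0.0039583 / (1 − 1.0039583^−60) = $1,012.87.
Monthly savings = $1,031.46 − $1,012.87 = $18.59.
Break-even = $1,080.00 / $18.59 = 58.10 → 59 months.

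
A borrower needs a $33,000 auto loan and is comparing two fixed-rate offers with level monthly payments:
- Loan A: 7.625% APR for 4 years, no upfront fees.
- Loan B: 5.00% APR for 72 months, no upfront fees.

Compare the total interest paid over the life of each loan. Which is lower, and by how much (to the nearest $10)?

Loan A: monthly rate = 7.625%/12 = 0.0063542; payment = 33,000 × 0.0063542 / (1 − (1+0.0063542)^−48) = $799.83.
Total interest on Loan A = 48 × $799.83 − $33,000 = $5,391.84.
Loan B: at 5.00% the monthly rate is 0.0041667, so the payment is 33,000 × 0.0041667 / (1 − 1.0041667^−72) = $531.46.
Total interest on Loan B = 72 × $531.46 − $33,000 = $5,265.12.
Loan B is lower by $126.72.

Loan B by $130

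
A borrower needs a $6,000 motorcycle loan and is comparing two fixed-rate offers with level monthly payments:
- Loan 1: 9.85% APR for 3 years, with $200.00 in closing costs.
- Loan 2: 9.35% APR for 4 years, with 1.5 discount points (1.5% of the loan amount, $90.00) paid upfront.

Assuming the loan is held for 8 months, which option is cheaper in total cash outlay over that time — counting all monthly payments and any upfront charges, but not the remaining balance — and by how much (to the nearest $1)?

Loan 2 by $453

Loan 1: monthly rate = 9.85%/12 = 0.0082083; payment = 6,000 × 0.0082083 / (1 − (1+0.0082083)^−36) = $193.18.
Loan 2: monthly rate = 9.35%/12 = 0.0077917; payment = 6,000 × 0.0077917 / (1 − (1+0.0077917)^−48) = $150.31.
Over 8 months: Loan 1 costs 8 × $193.18 + $200.00 = $1,745.44; Loan 2 costs 8 × $150.31 + $90.00 = $1,292.48.
Loan 2 is cheaper by $1,745.44 − $1,292.48 = $452.96.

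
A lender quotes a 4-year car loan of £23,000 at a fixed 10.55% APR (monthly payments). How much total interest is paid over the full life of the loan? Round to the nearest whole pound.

£5,293

At 10.55% the monthly rate is 0.0087917, so the payment is 23,000 × 0.0087917 / (1 − 1.0087917^−48) = £589.43.
Total paid = 48 × £589.43 = £28,292.64; interest = £28,292.64 − £23,000 = £5,292.64.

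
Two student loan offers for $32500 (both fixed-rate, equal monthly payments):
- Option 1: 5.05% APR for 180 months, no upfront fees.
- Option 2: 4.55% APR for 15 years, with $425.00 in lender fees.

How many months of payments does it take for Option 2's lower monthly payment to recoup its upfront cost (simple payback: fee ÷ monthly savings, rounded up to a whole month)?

Option 1: at 5.05% the monthly rate is 0.0042083, so the payment is 32,500 × 0.0042083 / (1 − 1.0042083^−180) = $257.86.
Option 2: monthly rate = 4.55%/12 = 0.0037917; payment = 32,500 × 0.0037917 / (1 − (1+0.0037917)^−180) = $249.45.
Monthly savings = $257.86 − $249.45 = $8.41.
Break-even = $425.00 / $8.41 = 50.54 → 51 months.

51 months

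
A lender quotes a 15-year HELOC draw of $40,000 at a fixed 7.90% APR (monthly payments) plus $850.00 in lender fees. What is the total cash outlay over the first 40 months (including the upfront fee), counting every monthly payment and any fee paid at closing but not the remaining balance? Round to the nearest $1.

$16,048

At 7.90% the monthly rate is 0.0065833, so the payment is 40,000 × 0.0065833 / (1 − 1.0065833^−180) = $379.96.
Total outlay = 40 × $379.96 + $850.00 = $16,048.40.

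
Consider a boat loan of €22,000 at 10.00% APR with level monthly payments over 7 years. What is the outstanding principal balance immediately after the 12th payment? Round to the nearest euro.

With monthly rate i = 10%/12 = 0.0083333, the balance after k of n payments is P · [(1+i)^n − (1+i)^k] / [(1+i)^n − 1].
(1+0.0083333)^84 = 2.00792015 and (1+0.0083333)^12 = 1.10471307, so the balance is 22,000 × (2.00792015 − 1.10471307) / (2.00792015 − 1) = €19,714.41.

€19,714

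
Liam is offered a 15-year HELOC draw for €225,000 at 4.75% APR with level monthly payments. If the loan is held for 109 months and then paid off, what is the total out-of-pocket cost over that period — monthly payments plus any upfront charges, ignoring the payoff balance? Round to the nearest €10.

At 4.75% the monthly rate is 0.0039583, so the payment is 225,000 × 0.0039583 / (1 − 1.0039583^−180) = €1,750.12.
Total outlay = 109 × €1,750.12 = €190,763.08.

€190,760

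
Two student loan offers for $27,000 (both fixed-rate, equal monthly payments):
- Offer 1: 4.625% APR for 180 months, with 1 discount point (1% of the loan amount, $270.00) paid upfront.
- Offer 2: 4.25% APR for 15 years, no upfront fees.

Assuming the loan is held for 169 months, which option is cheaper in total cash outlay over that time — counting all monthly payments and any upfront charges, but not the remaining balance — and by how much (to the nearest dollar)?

Offer 2 by $1,142

Offer 1: at 4.625% the monthly rate is 0.0038542, so the payment is 27,000 × 0.0038542 / (1 − 1.0038542^−180) = $208.28.
Offer 2: monthly rate = 4.25%/12 = 0.0035417; payment = 27,000 × 0.0035417 / (1 − (1+0.0035417)^−180) = $203.12.
Over 169 months: Offer 1 costs 169 × $208.28 + $270.00 = $35,469.32; Offer 2 costs 169 × $203.12 = $34,327.28.
Offer 2 is cheaper by $35,469.32 − $34,327.28 = $1,142.04.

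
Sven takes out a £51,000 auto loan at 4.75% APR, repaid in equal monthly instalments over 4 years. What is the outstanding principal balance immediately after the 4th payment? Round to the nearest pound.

£47,110

With monthly rate i = 4.75%/12 = 0.0039583, the balance after k of n payments is P · [(1+i)^n − (1+i)^k] / [(1+i)^n − 1].
(1+0.0039583)^48 = 1.20879615 and (1+0.0039583)^4 = 1.01592759, so the balance is 51,000 × (1.20879615 − 1.01592759) / (1.20879615 − 1) = £47,109.57.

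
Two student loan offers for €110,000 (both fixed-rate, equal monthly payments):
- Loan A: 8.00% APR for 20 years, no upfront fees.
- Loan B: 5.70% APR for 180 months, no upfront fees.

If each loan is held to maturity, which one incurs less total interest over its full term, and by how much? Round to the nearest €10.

Loan A: monthly rate = 8%/12 = 0.0066667; payment = 110,000 × 0.0066667 / (1 − (1+0.0066667)^−240) = €920.08.
Total interest on Loan A = 240 × €920.08 − €110,000 = €110,819.20.
Loan B: monthly rate = 5.7%/12 = 0.0047500; payment = 110,000 × 0.0047500 / (1 − (1+0.0047500)^−180) = €910.51.
Total interest on Loan B = 180 × €910.51 − €110,000 = €53,891.80.
Loan B is lower by €56,927.40.

Loan B by €56,930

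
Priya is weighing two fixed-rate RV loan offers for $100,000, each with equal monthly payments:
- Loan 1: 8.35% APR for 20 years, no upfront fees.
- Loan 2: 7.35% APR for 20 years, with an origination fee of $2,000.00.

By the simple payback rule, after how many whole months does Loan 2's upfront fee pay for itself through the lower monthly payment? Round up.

Loan 1: monthly rate = 8.35%/12 = 0.0069583; payment = 100,000 × 0.0069583 / (1 − (1+0.0069583)^−240) = $858.35.
Loan 2: at 7.35% the monthly rate is 0.0061250, so the payment is 100,000 × 0.0061250 / (1 − 1.0061250^−240) = $796.45.
Monthly savings = $858.35 − $796.45 = $61.90.
Break-even = $2,000.00 / $61.90 = 32.31 → 33 months.

33 months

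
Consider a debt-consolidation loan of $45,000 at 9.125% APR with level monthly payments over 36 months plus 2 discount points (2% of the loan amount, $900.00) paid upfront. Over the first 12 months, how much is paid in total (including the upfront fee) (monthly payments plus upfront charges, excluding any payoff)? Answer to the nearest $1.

Monthly rate = 9.125%/12 = 0.0076042; payment = 45,000 × 0.0076042 / (1 − (1+0.0076042)^−36) = $1,433.61.
Total outlay = 12 × $1,433.61 + $900.00 = $18,103.32.

$18,103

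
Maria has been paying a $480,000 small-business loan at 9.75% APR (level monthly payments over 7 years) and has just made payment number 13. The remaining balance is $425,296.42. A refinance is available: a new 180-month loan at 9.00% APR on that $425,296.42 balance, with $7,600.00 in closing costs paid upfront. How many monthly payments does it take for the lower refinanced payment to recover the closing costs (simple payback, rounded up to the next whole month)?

3 months

Current payment = 480,000 × 9.75%/12 / (1 − (1+0.0081250)^−84) = $7,906.70.
Refinanced payment = 425,296.42 × 0.0075000 / (1 − (1+0.0075000)^−180) = $4,313.64.
Monthly savings = $7,906.70 − $4,313.64 = $3,593.06.
Break-even = $7,600.00 / $3,593.06 = 2.12 → 3 months.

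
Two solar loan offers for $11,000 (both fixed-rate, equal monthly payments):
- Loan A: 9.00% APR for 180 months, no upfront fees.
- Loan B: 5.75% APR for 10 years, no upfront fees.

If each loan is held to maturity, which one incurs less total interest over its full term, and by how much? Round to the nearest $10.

Loan B by $5,590

Loan A: at 9.00% the monthly rate is 0.0075000, so the payment is 11,000 × 0.0075000 / (1 − 1.0075000^−180) = $111.57.
Total interest on Loan A = 180 × $111.57 − $11,000 = $9,082.60.
Loan B: monthly rate = 5.75%/12 = 0.0047917; payment = 11,000 × 0.0047917 / (1 − (1+0.0047917)^−120) = $120.75.
Total interest on Loan B = 120 × $120.75 − $11,000 = $3,490.00.
Loan B is lower by $5,592.60.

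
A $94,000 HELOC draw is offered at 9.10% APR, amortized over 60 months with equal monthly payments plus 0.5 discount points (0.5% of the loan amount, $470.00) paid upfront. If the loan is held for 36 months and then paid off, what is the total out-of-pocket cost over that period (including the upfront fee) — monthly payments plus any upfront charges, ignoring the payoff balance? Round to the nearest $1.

$70,881

Monthly rate = 9.1%/12 = 0.0075833; payment = 94,000 × 0.0075833 / (1 − (1+0.0075833)^−60) = $1,955.85.
Total outlay = 36 × $1,955.85 + $470.00 = $70,880.60.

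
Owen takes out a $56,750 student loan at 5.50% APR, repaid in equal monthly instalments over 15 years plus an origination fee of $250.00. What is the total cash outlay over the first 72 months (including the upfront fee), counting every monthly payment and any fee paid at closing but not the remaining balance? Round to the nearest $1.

$33,636

At 5.50% the monthly rate is 0.0045833, so the payment is 56,750 × 0.0045833 / (1 − 1.0045833^−180) = $463.69.
Total outlay = 72 × $463.69 + $250.00 = $33,635.68.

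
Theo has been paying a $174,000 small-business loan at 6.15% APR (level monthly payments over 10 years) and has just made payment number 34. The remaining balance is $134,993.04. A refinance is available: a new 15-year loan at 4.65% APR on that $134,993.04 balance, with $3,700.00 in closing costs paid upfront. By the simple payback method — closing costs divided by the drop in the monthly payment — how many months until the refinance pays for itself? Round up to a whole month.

5 months

Current payment = 174,000 × 6.15%/12 / (1 − (1+0.0051250)^−120) = $1,944.89.
Refinanced payment = 134,993.04 × 0.0038750 / (1 − (1+0.0038750)^−180) = $1,043.07.
Monthly savings = $1,944.89 − $1,043.07 = $901.82.
Break-even = $3,700.00 / $901.82 = 4.10 → 5 months.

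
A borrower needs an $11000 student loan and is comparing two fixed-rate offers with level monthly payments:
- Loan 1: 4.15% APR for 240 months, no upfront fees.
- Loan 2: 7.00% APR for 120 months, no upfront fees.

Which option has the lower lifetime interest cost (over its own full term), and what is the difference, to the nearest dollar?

Loan 2 by $881

Loan 1: monthly rate = 4.15%/12 = 0.0034583; payment = 11,000 × 0.0034583 / (1 − (1+0.0034583)^−240) = $67.53.
Total interest on Loan 1 = 240 × $67.53 − $11,000 = $5,207.20.
Loan 2: at 7.00% the monthly rate is 0.0058333, so the payment is 11,000 × 0.0058333 / (1 − 1.0058333^−120) = $127.72.
Total interest on Loan 2 = 120 × $127.72 − $11,000 = $4,326.40.
Loan 2 is lower by $880.80.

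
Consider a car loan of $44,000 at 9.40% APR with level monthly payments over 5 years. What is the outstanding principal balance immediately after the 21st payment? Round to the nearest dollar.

With monthly rate i = 9.4%/12 = 0.0078333, the balance after k of n payments is P · [(1+i)^n − (1+i)^k] / [(1+i)^n − 1].
(1+0.0078333)^60 = 1.59706684 and (1+0.0078333)^21 = 1.17804826, so the balance is 44,000 × (1.59706684 − 1.17804826) / (1.59706684 − 1) = $30,878.98.

$30,879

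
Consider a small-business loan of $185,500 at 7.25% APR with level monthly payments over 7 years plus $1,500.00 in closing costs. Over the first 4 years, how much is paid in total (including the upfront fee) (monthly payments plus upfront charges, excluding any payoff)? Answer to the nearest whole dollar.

$136,976

At 7.25% the monthly rate is 0.0060417, so the payment is 185,500 × 0.0060417 / (1 − 1.0060417^−84) = $2,822.42.
Total outlay = 48 × $2,822.42 + $1,500.00 = $136,976.16.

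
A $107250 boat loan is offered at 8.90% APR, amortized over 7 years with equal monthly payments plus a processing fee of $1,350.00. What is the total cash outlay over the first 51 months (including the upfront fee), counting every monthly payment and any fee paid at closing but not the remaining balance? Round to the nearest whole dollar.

Monthly rate = 8.9%/12 = 0.0074167; payment = 107,250 × 0.0074167 / (1 − (1+0.0074167)^−84) = $1,720.12.
Total outlay = 51 × $1,720.12 + $1,350.00 = $89,076.12.

$89,076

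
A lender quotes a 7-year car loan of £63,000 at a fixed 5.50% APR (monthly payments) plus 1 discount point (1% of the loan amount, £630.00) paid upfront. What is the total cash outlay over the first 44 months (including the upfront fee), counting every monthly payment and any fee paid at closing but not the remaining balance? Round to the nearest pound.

Monthly rate = 5.5%/12 = 0.0045833; payment = 63,000 × 0.0045833 / (1 − (1+0.0045833)^−84) = £905.31.
Total outlay = 44 × £905.31 + £630.00 = £40,463.64.

£40,464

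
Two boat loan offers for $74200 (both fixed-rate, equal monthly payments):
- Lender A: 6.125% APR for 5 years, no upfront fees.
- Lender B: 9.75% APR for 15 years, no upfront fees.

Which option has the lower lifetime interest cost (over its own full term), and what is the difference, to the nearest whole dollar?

Lender A: at 6.125% the monthly rate is 0.0051042, so the payment is 74,200 × 0.0051042 / (1 − 1.0051042^−60) = $1,438.81.
Total interest on Lender A = 60 × $1,438.81 − $74,200 = $12,128.60.
Lender B: at 9.75% the monthly rate is 0.0081250, so the payment is 74,200 × 0.0081250 / (1 − 1.0081250^−180) = $786.05.
Total interest on Lender B = 180 × $786.05 − $74,200 = $67,289.00.
Lender A is lower by $55,160.40.

Lender A by $55,160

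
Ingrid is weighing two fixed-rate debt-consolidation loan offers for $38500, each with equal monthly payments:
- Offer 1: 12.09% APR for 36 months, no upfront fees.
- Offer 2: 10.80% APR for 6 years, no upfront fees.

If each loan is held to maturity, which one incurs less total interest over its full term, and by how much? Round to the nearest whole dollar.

Offer 1: monthly rate = 12.09%/12 = 0.0100750; payment = 38,500 × 0.0100750 / (1 − (1+0.0100750)^−36) = $1,280.41.
Total interest on Offer 1 = 36 × $1,280.41 − $38,500 = $7,594.76.
Offer 2: monthly rate = 10.8%/12 = 0.0090000; payment = 38,500 × 0.0090000 / (1 − (1+0.0090000)^−72) = $728.87.
Total interest on Offer 2 = 72 × $728.87 − $38,500 = $13,978.64.
Offer 1 is lower by $6,383.88.

Offer 1 by $6,384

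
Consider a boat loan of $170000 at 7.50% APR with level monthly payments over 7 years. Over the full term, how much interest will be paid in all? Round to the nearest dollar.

$49,031

Monthly rate = 7.5%/12 = 0.0062500; payment = 170,000 × 0.0062500 / (1 − (1+0.0062500)^−84) = $2,607.51.
Total paid = 84 × $2,607.51 = $219,030.84; interest = $219,030.84 − $170,000 = $49,030.84.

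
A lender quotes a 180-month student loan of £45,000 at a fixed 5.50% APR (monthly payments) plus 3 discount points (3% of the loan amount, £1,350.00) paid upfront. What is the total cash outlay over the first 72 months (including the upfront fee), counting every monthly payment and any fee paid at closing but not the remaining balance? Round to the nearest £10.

At 5.50% the monthly rate is 0.0045833, so the payment is 45,000 × 0.0045833 / (1 − 1.0045833^−180) = £367.69.
Total outlay = 72 × £367.69 + £1,350.00 = £27,823.68.

£27,820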